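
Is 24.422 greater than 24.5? No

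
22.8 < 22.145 False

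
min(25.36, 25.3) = 25.3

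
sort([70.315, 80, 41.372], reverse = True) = [80, 70.315, 41.372]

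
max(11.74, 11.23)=11.74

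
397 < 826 True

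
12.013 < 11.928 False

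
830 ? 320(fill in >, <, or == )>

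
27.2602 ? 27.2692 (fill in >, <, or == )<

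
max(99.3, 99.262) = 99.3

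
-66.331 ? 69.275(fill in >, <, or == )<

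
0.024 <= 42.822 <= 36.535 False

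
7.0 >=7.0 True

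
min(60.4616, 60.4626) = 60.4616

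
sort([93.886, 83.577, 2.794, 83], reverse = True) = [93.886, 83.577, 83, 2.794]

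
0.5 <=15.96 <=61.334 True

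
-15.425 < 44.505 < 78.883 True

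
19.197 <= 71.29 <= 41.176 False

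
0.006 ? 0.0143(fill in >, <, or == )<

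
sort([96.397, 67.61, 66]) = [66, 67.61, 96.397]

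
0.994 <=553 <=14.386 False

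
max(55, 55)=55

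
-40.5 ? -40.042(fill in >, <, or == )<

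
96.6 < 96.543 False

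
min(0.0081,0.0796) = 0.0081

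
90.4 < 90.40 False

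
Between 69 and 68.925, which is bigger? 69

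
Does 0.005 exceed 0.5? No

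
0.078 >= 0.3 False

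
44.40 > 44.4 False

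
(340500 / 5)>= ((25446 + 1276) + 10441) True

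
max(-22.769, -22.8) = -22.769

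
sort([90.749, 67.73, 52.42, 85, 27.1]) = [27.1, 52.42, 67.73, 85, 90.749]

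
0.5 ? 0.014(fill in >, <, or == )>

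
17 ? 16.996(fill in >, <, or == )>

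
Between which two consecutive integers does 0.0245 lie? 0 and 1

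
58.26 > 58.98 False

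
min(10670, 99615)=10670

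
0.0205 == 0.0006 False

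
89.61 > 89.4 True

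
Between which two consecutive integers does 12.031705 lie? 12 and 13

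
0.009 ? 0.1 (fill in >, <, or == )<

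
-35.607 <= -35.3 True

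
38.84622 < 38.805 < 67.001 False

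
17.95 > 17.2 True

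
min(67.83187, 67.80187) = 67.80187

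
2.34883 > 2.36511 False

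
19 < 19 False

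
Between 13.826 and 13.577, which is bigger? 13.826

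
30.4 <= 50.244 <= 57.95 True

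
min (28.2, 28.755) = 28.2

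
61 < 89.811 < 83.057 False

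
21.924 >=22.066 False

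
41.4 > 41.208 True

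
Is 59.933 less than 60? Yes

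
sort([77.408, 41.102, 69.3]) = [41.102, 69.3, 77.408]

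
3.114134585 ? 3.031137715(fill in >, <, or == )>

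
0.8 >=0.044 True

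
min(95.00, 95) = 95.00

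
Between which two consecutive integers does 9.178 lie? 9 and 10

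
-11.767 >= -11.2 False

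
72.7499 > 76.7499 False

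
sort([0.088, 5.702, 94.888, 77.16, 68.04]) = [0.088, 5.702, 68.04, 77.16, 94.888]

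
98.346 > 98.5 False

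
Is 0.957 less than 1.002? Yes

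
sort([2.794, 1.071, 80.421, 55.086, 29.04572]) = [1.071, 2.794, 29.04572, 55.086, 80.421]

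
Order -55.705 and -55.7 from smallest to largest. -55.705, -55.7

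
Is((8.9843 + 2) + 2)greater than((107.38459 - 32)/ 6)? Yes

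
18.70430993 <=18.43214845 False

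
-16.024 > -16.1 True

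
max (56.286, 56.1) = 56.286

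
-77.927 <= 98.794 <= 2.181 False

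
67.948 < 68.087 True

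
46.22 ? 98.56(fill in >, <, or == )<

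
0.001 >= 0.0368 False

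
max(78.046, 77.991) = 78.046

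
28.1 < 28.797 True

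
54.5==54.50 True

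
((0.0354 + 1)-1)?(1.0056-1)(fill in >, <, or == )>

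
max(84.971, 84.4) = 84.971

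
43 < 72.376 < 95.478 True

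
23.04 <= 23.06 True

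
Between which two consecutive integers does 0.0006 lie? 0 and 1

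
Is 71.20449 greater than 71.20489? No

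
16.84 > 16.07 True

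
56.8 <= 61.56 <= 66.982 True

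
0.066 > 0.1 False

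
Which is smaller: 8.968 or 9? 8.968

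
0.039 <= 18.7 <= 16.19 False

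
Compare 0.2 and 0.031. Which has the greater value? 0.2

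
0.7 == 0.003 False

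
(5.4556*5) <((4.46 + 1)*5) True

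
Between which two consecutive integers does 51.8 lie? 51 and 52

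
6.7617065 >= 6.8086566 False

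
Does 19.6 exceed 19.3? Yes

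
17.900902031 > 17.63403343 True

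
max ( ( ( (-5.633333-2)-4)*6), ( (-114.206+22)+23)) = -69.206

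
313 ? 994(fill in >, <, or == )<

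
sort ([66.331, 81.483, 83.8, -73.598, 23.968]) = [-73.598, 23.968, 66.331, 81.483, 83.8]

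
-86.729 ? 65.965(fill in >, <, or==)<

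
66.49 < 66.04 False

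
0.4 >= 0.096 True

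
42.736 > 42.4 True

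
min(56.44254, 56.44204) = 56.44204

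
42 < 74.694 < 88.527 True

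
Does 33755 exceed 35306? No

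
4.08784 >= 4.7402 False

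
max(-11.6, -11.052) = -11.052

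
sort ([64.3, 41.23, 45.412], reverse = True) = [64.3, 45.412, 41.23]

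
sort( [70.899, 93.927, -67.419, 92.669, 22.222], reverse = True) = [93.927, 92.669, 70.899, 22.222, -67.419]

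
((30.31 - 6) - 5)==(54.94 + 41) False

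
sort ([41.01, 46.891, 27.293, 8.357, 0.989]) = [0.989, 8.357, 27.293, 41.01, 46.891]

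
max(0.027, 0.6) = 0.6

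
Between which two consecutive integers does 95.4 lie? 95 and 96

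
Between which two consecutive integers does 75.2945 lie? 75 and 76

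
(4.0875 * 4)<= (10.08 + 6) False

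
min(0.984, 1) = 0.984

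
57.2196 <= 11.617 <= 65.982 False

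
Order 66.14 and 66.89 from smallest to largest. 66.14, 66.89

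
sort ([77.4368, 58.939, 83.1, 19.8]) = [19.8, 58.939, 77.4368, 83.1]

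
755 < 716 False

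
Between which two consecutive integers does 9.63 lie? 9 and 10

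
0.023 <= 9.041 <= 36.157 True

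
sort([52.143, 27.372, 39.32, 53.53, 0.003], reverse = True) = [53.53, 52.143, 39.32, 27.372, 0.003]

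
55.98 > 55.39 True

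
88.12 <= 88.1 False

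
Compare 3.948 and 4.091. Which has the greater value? 4.091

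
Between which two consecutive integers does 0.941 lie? 0 and 1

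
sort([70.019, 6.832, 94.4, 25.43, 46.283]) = [6.832, 25.43, 46.283, 70.019, 94.4]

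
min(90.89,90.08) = 90.08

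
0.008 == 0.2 False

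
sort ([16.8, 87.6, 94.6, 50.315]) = [16.8, 50.315, 87.6, 94.6]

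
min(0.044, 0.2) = 0.044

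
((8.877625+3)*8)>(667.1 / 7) False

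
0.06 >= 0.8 False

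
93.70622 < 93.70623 True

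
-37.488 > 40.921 False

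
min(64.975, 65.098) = 64.975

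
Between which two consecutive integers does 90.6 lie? 90 and 91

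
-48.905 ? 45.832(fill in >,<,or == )<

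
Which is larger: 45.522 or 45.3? 45.522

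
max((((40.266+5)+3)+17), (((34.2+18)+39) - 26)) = 65.266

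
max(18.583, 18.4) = 18.583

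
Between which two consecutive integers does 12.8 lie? 12 and 13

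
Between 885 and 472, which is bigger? 885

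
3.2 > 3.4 False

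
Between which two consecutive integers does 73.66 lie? 73 and 74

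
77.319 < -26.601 False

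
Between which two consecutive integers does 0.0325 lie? 0 and 1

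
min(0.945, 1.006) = 0.945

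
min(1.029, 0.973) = 0.973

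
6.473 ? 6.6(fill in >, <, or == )<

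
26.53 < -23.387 False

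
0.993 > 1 False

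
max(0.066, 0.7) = 0.7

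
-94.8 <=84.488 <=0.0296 False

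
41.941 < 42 True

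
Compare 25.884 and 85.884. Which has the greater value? 85.884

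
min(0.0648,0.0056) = 0.0056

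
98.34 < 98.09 False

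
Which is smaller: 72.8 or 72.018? 72.018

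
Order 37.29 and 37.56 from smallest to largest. 37.29, 37.56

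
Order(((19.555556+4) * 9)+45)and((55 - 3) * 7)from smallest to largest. (((19.555556+4) * 9)+45), ((55 - 3) * 7)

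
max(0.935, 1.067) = 1.067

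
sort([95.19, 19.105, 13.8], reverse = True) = [95.19, 19.105, 13.8]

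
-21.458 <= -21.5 False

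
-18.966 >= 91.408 False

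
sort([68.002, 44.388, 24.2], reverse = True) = [68.002, 44.388, 24.2]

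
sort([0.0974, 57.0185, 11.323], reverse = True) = [57.0185, 11.323, 0.0974]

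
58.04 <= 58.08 True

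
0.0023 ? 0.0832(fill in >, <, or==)<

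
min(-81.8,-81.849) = -81.849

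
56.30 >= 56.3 True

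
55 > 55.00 False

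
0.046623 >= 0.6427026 False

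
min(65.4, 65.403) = 65.4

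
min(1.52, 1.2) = 1.2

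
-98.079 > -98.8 True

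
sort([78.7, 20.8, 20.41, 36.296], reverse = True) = [78.7, 36.296, 20.8, 20.41]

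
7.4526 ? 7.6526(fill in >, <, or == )<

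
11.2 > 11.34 False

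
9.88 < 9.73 False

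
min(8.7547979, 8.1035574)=8.1035574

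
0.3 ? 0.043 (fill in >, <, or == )>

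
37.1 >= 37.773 False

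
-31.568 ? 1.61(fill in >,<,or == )<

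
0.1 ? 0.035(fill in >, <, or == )>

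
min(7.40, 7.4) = 7.40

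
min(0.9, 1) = 0.9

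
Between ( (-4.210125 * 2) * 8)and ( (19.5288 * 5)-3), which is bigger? ( (19.5288 * 5)-3)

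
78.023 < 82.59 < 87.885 True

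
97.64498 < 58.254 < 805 False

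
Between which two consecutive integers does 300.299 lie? 300 and 301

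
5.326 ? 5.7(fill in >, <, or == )<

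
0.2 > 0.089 True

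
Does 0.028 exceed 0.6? No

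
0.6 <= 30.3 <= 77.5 True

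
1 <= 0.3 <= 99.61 False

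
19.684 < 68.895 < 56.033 False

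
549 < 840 True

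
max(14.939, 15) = 15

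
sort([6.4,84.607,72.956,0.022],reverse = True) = [84.607,72.956,6.4,0.022]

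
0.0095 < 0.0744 True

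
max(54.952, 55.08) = 55.08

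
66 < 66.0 False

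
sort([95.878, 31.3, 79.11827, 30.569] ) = [30.569, 31.3, 79.11827, 95.878]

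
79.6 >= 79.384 True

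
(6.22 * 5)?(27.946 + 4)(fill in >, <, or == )<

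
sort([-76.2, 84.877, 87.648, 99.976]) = [-76.2, 84.877, 87.648, 99.976]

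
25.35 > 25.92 False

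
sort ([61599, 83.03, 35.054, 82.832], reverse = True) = [61599, 83.03, 82.832, 35.054]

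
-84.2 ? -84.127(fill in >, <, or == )<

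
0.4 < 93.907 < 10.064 False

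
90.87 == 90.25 False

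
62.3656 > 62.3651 True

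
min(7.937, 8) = 7.937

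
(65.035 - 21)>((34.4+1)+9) False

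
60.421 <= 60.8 True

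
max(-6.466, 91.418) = 91.418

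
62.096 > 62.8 False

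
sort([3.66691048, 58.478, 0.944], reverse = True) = [58.478, 3.66691048, 0.944]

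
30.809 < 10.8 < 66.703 False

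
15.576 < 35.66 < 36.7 True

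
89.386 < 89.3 False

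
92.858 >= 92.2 True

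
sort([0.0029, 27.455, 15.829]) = [0.0029, 15.829, 27.455]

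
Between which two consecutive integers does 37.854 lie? 37 and 38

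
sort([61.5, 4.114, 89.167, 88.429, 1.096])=[1.096, 4.114, 61.5, 88.429, 89.167]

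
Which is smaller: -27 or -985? -985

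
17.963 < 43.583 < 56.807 True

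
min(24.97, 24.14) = 24.14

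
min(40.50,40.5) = 40.50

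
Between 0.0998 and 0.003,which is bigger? 0.0998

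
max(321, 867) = 867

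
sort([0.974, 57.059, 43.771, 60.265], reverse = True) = [60.265, 57.059, 43.771, 0.974]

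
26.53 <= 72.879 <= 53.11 False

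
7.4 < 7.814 True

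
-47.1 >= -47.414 True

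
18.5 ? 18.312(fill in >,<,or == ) >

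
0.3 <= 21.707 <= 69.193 True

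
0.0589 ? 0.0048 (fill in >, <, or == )>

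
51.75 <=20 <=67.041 False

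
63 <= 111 True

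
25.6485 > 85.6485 False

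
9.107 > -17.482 True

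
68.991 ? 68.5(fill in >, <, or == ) >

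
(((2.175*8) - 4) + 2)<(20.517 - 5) True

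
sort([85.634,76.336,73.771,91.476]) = [73.771,76.336,85.634,91.476]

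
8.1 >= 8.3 False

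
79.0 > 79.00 False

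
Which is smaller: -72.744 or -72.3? -72.744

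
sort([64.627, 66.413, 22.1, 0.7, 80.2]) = [0.7, 22.1, 64.627, 66.413, 80.2]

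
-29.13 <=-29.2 False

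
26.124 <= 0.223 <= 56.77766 False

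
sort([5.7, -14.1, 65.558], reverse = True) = [65.558, 5.7, -14.1]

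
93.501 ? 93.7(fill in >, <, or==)<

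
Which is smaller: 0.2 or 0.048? 0.048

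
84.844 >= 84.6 True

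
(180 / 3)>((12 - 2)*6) False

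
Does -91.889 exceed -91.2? No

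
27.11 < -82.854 False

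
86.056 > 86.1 False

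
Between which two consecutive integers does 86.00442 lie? 86 and 87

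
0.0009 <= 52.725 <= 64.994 True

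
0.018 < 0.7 True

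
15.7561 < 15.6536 False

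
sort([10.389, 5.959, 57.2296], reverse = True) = [57.2296, 10.389, 5.959]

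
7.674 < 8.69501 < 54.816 True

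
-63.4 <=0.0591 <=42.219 True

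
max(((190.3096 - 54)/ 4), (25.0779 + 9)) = 34.0779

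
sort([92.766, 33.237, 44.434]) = [33.237, 44.434, 92.766]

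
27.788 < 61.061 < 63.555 True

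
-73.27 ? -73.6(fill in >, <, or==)>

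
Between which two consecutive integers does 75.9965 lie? 75 and 76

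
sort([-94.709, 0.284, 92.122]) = [-94.709, 0.284, 92.122]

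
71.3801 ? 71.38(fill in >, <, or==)>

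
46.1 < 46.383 True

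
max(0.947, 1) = 1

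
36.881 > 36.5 True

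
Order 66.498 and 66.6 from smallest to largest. 66.498, 66.6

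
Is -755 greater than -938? Yes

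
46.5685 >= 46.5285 True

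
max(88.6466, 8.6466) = 88.6466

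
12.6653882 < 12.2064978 False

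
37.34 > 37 True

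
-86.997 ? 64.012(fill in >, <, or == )<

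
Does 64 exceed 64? No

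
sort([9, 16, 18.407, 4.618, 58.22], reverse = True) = [58.22, 18.407, 16, 9, 4.618]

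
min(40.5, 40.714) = 40.5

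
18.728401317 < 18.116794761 False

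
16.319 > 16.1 True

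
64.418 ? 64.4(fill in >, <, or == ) >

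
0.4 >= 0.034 True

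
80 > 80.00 False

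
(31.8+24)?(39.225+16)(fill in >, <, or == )>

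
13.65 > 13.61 True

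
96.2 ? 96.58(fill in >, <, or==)<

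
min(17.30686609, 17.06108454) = 17.06108454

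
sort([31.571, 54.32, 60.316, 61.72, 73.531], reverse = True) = [73.531, 61.72, 60.316, 54.32, 31.571]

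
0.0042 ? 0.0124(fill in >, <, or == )<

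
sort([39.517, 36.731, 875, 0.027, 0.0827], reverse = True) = [875, 39.517, 36.731, 0.0827, 0.027]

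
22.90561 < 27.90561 True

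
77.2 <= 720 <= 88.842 False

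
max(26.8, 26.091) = 26.8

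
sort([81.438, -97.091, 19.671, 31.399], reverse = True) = [81.438, 31.399, 19.671, -97.091]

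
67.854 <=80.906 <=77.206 False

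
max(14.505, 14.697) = 14.697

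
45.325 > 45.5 False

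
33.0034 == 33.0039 False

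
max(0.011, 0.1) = 0.1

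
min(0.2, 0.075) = 0.075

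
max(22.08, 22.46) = 22.46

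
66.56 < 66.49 False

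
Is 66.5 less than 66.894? Yes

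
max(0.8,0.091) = 0.8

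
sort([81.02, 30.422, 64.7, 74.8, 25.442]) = [25.442, 30.422, 64.7, 74.8, 81.02]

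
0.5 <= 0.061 False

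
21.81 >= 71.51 False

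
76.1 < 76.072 False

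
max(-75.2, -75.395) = -75.2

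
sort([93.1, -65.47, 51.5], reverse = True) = [93.1, 51.5, -65.47]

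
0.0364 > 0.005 True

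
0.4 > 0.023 True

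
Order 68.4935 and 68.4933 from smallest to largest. 68.4933, 68.4935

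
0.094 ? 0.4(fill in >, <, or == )<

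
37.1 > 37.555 False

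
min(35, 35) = 35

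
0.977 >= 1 False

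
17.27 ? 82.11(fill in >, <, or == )<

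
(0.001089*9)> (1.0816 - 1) False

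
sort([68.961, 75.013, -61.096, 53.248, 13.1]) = [-61.096, 13.1, 53.248, 68.961, 75.013]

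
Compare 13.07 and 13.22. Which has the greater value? 13.22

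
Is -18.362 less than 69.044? Yes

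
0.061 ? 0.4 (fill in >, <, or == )<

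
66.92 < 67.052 True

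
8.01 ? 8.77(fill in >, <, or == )<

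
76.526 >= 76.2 True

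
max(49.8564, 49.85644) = 49.85644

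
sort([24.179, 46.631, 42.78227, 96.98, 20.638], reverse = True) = [96.98, 46.631, 42.78227, 24.179, 20.638]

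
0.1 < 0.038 False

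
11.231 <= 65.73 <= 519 True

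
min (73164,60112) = 60112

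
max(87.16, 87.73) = 87.73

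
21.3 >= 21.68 False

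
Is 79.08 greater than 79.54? No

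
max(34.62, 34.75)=34.75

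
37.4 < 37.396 False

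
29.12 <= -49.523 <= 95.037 False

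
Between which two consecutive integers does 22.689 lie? 22 and 23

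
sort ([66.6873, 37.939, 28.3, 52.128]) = [28.3, 37.939, 52.128, 66.6873]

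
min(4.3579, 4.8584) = 4.3579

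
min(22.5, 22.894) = 22.5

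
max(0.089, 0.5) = 0.5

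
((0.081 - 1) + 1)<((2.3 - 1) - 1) True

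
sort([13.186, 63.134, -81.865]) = [-81.865, 13.186, 63.134]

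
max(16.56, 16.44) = 16.56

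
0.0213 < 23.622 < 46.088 True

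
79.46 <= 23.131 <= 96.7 False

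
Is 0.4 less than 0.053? No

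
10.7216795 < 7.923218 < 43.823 False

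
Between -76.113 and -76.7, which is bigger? -76.113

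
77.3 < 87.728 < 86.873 False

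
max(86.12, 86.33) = 86.33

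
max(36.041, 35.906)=36.041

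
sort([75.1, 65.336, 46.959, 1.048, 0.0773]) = [0.0773, 1.048, 46.959, 65.336, 75.1]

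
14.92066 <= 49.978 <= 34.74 False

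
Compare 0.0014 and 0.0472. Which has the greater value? 0.0472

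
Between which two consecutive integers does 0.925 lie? 0 and 1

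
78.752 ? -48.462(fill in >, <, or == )>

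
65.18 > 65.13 True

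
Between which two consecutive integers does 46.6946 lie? 46 and 47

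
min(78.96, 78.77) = 78.77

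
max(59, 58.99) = 59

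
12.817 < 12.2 False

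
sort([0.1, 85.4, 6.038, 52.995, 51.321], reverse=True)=[85.4, 52.995, 51.321, 6.038, 0.1]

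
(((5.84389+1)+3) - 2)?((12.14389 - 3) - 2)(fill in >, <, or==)>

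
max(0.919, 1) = 1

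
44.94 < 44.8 False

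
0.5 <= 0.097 False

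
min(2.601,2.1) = 2.1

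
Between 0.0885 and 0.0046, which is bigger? 0.0885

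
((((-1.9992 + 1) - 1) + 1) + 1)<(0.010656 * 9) True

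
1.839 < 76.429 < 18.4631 False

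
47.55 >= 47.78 False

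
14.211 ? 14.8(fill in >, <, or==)<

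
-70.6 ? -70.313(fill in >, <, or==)<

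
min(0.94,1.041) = 0.94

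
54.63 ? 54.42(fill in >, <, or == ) >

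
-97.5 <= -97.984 False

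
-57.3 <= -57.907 False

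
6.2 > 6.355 False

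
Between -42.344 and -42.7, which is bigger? -42.344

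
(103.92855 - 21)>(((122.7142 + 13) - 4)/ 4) True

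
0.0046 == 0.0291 False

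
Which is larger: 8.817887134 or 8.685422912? 8.817887134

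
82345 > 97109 False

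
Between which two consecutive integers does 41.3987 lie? 41 and 42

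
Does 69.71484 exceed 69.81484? No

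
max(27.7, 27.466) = 27.7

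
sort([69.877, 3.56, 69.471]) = [3.56, 69.471, 69.877]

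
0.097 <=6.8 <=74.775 True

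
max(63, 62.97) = 63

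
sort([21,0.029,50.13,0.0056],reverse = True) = [50.13,21,0.029,0.0056]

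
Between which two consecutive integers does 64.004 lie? 64 and 65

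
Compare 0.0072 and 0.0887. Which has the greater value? 0.0887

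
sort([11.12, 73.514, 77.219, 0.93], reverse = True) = [77.219, 73.514, 11.12, 0.93]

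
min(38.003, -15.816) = -15.816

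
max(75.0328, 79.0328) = 79.0328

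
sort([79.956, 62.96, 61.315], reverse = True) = [79.956, 62.96, 61.315]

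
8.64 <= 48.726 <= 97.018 True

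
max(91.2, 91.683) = 91.683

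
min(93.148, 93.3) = 93.148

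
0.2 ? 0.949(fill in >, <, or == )<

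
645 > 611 True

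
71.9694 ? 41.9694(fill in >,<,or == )>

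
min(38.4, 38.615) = 38.4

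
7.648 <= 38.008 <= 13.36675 False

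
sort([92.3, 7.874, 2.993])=[2.993, 7.874, 92.3]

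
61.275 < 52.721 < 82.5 False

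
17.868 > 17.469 True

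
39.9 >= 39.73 True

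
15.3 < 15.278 False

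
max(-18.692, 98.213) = 98.213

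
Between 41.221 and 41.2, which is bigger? 41.221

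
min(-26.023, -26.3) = -26.3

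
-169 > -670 True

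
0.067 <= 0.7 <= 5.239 True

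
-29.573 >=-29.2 False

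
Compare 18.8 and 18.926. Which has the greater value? 18.926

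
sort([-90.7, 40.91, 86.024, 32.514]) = [-90.7, 32.514, 40.91, 86.024]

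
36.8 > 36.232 True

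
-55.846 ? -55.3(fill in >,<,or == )<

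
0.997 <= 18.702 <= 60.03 True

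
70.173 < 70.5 True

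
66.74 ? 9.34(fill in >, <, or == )>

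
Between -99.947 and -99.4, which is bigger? -99.4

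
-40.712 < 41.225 True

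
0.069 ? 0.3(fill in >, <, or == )<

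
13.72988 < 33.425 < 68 True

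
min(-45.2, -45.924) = -45.924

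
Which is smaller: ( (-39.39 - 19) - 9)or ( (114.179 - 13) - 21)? ( (-39.39 - 19) - 9)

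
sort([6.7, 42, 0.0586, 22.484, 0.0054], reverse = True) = [42, 22.484, 6.7, 0.0586, 0.0054]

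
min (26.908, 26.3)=26.3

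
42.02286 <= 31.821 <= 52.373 False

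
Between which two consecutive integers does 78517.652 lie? 78517 and 78518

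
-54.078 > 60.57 False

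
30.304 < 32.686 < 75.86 True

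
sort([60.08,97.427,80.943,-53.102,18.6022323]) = [-53.102,18.6022323,60.08,80.943,97.427]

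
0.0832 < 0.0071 False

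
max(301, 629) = 629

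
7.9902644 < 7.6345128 False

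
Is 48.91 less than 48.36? No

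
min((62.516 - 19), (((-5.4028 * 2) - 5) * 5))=-79.028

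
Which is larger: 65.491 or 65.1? 65.491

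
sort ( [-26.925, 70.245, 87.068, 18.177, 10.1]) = [-26.925, 10.1, 18.177, 70.245, 87.068]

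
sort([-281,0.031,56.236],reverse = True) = [56.236,0.031,-281]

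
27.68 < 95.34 True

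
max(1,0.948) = 1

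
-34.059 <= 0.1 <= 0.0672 False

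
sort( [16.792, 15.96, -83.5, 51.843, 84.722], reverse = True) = [84.722, 51.843, 16.792, 15.96, -83.5]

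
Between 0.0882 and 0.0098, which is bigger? 0.0882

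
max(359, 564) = 564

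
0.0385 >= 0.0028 True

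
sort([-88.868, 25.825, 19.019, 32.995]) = [-88.868, 19.019, 25.825, 32.995]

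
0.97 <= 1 True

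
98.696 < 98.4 False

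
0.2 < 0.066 False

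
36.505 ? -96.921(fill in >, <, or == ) >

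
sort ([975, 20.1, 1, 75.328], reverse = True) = [975, 75.328, 20.1, 1]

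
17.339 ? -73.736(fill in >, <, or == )>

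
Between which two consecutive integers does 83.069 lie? 83 and 84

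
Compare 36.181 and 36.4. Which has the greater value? 36.4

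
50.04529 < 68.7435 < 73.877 True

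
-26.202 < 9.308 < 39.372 True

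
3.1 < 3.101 True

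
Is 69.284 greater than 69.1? Yes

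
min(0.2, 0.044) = 0.044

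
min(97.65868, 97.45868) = 97.45868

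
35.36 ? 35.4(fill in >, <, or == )<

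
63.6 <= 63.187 False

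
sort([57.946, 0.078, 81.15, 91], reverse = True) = [91, 81.15, 57.946, 0.078]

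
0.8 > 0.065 True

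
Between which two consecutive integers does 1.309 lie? 1 and 2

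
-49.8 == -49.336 False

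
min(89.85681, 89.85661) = 89.85661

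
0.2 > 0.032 True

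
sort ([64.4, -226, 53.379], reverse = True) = [64.4, 53.379, -226]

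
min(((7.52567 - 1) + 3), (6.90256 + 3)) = 9.52567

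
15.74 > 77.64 False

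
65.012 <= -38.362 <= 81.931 False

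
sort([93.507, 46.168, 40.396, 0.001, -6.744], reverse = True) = [93.507, 46.168, 40.396, 0.001, -6.744]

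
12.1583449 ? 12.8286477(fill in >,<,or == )<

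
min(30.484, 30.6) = 30.484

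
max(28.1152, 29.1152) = 29.1152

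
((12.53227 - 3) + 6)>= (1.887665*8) True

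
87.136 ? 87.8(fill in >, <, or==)<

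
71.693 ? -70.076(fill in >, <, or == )>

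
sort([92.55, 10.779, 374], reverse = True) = [374, 92.55, 10.779]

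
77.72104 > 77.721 True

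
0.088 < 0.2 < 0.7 True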